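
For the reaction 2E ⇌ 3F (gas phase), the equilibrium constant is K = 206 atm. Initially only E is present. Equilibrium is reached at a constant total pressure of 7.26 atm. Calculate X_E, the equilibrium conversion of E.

Basis: 1 mol E initially; let X = conversion of E. Extent ξ = 0.5X.
Mole table: n_E = 1 − X; n_F = 1.5X.
Total moles n_T = 1 + 0.5X.
With p_i = (n_i/n_T)P, K = p_F^3 / (p_E^2).
Setting this equal to 206 atm and taking the physical root (0 < X < 1) gives X = 0.794.

X = 0.794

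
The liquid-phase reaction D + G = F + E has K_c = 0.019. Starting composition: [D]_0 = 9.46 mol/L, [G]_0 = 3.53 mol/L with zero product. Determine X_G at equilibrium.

Let X = conversion of G; extent ξ = 3.53·X mol/L.
Concentrations: [D] = 9.46 − 3.53X; [G] = 3.53 − 3.53X; [F] = 3.53X; [E] = 3.53X.
K_c = [F] [E] / ([D] [G]).
Setting equal to 0.019 and solving for X on (0,1) gives X = 0.195.

X = 0.195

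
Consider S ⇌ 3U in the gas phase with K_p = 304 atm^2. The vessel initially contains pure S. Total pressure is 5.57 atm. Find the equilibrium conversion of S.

X = 0.794

Take 1 mol S as basis and let X be its fractional conversion, so ξ = X.
At extent ξ: n_S = 1 − X; n_U = 3X.
n_T = Σnᵢ = 1 + 2X.
With p_i = (n_i/n_T)P, K_p = p_U^3 / (p_S).
Substituting and setting equal to 304 atm^2 gives a polynomial in X; the root in (0,1) is X = 0.794.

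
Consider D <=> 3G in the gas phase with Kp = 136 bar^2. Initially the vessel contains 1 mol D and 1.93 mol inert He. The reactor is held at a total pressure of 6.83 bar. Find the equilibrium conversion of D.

X = 0.781

Let X = conversion of D (basis 1 mol D); extent of reaction ξ = X.
At extent ξ: n_D = 1 − X; n_G = 3X; n_I = 1.93 (inert).
n_T = Σnᵢ = 2.93 + 2X.
Mole fractions y_i = n_i/n_T; Kp = p_G^3 / (p_D) with p_i = y_i·P.
Substituting and setting equal to 136 bar^2 gives a polynomial in X; the root in (0,1) is X = 0.781.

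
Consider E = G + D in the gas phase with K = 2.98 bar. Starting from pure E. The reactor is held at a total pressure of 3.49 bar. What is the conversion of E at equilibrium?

Basis: 1 mol E initially; let X = conversion of E. Extent ξ = X.
Mole table: n_E = 1 − X; n_G = X; n_D = X.
Total moles n_T = 1 + X.
With p_i = (n_i/n_T)P, K = p_G p_D / (p_E).
Equating to 2.98 bar and solving on 0 < X < 1: X = 0.679.

X = 0.679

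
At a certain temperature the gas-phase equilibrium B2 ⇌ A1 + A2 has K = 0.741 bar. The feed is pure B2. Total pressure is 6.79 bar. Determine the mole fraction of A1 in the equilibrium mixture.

y_A1 = 0.239

Let X = conversion of B2 (basis 1 mol B2); extent of reaction ξ = X.
At extent ξ: n_B2 = 1 − X; n_A1 = X; n_A2 = X.
Summing: n_T = 1 + X.
Mole fractions y_i = n_i/n_T; K = p_A1 p_A2 / (p_B2) with p_i = y_i·P.
This yields a degree-2 equation in X; solving on (0,1), X = 0.314.
Then n_A1 = 0.314, n_T = 1.31, so y_A1 = 0.239.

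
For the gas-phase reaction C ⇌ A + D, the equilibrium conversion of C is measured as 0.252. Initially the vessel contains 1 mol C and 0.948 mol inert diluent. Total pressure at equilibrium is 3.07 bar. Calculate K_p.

K_p = 0.118 bar

Let X = conversion of C (basis 1 mol C); extent of reaction ξ = X.
Mole table: n_C = 1 − X; n_A = X; n_D = X; n_I = 0.948 (inert).
Total moles n_T = 1.95 + X.
At X = 0.252: n_C = 0.748, n_A = 0.252, n_D = 0.252, n_T = 2.2.
p_i = (n_i/n_T)·P. K_p = p_A p_D / (p_C) = 0.118 bar.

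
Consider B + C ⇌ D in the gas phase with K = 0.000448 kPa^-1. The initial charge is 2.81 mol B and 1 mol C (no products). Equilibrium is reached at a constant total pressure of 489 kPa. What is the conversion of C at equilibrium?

X = 0.137

Basis: 1 mol C initially; let X = conversion of C. Extent ξ = X.
Moles: n_B = 2.81 − X; n_C = 1 − X; n_D = X.
n_T = Σnᵢ = 3.81 − X.
y_i = n_i/n_T, p_i = y_i·P. K = p_D / (p_B p_C).
This yields a degree-2 equation in X; solving on (0,1), X = 0.137.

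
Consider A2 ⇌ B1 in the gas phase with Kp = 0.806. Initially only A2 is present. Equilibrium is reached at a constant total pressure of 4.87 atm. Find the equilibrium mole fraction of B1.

Let X = conversion of A2 (basis 1 mol A2); extent of reaction ξ = X.
Species balance: n_A2 = 1 − X; n_B1 = X.
n_T stays at 1 (no change in mole number).
Mole fractions y_i = n_i/n_T; Kp = p_B1 / (p_A2) with p_i = y_i·P.
Setting this equal to 0.806 and taking the physical root (0 < X < 1) gives X = 0.446.
Then n_B1 = 0.446, n_T = 1, so y_B1 = 0.446.

y_B1 = 0.446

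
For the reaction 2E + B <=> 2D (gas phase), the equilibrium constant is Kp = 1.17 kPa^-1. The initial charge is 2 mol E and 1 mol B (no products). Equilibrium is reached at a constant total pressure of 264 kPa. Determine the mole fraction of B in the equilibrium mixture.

Let X = conversion of E (basis 2 mol E); extent of reaction ξ = X.
Mole table: n_E = 2 − 2X; n_B = 1 − X; n_D = 2X.
Summing: n_T = 3 − X.
Mole fractions y_i = n_i/n_T; Kp = p_D^2 / (p_E^2 p_B) with p_i = y_i·P.
Equating to 1.17 kPa^-1 and solving on 0 < X < 1: X = 0.831.
Then n_B = 0.169, n_T = 2.17, so y_B = 0.078.

y_B = 0.078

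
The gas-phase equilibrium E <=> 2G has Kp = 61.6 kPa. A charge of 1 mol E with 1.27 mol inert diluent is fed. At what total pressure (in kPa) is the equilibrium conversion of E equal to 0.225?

Basis: 1 mol E initially; let X = conversion of E. Extent ξ = X.
Species balance: n_E = 1 − X; n_G = 2X; n_I = 1.27 (inert).
Summing: n_T = 2.27 + X.
Kp = p_G^2 / (p_E) with p_i = (n_i/n_T)·P.
At X = 0.225: the mole-fraction product g(X) = Π y_i^ν_i = 0.1047. Since Kp = g(X)·P^{1}, P = (Kp/g)^(1/1) = (61.6/0.1047)^(1/1) = 588 kPa.

P = 588 kPa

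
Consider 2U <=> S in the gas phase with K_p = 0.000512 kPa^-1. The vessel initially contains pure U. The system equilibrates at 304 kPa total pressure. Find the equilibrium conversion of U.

Basis: 1 mol U initially; let X = conversion of U. Extent ξ = 0.5X.
Species balance: n_U = 1 − X; n_S = 0.5X.
Summing: n_T = 1 − 0.5X.
With p_i = (n_i/n_T)P, K_p = p_S / (p_U^2).
This yields a degree-2 equation in X; solving on (0,1), X = 0.215.

X = 0.215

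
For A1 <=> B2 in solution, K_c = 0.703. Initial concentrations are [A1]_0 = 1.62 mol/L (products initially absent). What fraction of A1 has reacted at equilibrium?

X = 0.413

Let X = conversion of A1; extent ξ = 1.62·X mol/L.
Concentrations: [A1] = 1.62 − 1.62X; [B2] = 1.62X.
K_c = [B2] / ([A1]).
Setting equal to 0.703 and solving for X on (0,1) gives X = 0.413.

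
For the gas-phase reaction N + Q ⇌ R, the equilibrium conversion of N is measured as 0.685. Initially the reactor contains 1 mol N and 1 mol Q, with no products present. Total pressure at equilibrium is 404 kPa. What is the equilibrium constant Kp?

Kp = 0.0225 kPa^-1

Take 1 mol N as basis and let X be its fractional conversion, so ξ = X.
Mole table: n_N = 1 − X; n_Q = 1 − X; n_R = X.
n_T = Σnᵢ = 2 − X.
At X = 0.685: n_N = 0.315, n_Q = 0.315, n_R = 0.685, n_T = 1.31.
p_i = (n_i/n_T)·P. Kp = p_R / (p_N p_Q) = 0.0225 kPa^-1.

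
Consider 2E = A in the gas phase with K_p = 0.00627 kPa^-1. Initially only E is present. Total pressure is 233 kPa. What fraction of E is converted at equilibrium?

X = 0.618

Let X = conversion of E (basis 1 mol E); extent of reaction ξ = 0.5X.
Species balance: n_E = 1 − X; n_A = 0.5X.
Summing: n_T = 1 − 0.5X.
y_i = n_i/n_T, p_i = y_i·P. K_p = p_A / (p_E^2).
Setting this equal to 0.00627 kPa^-1 and taking the physical root (0 < X < 1) gives X = 0.618.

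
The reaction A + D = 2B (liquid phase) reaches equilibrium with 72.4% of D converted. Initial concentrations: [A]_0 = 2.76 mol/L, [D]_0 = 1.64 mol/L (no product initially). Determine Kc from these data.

Kc = 7.92

Let X = conversion of D.
Concentrations: [A] = 2.76 − 1.64X; [D] = 1.64 − 1.64X; [B] = 3.28X.
At X = 0.724: [A] = 1.57, [D] = 0.453, [B] = 2.37.
Kc = [B]^2 / ([A] [D]) = 7.92.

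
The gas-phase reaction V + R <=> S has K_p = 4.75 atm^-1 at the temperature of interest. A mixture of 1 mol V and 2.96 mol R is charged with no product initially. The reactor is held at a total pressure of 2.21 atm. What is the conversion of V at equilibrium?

X = 0.876

Take 1 mol V as basis and let X be its fractional conversion, so ξ = X.
At extent ξ: n_V = 1 − X; n_R = 2.96 − X; n_S = X.
Total moles n_T = 3.96 − X.
With p_i = (n_i/n_T)P, K_p = p_S / (p_V p_R).
This yields a degree-2 equation in X; solving on (0,1), X = 0.876.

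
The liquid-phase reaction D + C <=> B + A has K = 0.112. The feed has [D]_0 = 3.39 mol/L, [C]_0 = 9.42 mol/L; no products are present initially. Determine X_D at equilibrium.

X = 0.400

Let X = conversion of D; extent ξ = 3.39·X mol/L.
Concentrations: [D] = 3.39 − 3.39X; [C] = 9.42 − 3.39X; [B] = 3.39X; [A] = 3.39X.
K = [B] [A] / ([D] [C]).
This equals 0.112 at X = 0.400 (the root in 0 < X < 1).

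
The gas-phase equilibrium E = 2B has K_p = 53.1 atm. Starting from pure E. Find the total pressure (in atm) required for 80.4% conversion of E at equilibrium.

Let X = conversion of E (basis 1 mol E); extent of reaction ξ = X.
Moles: n_E = 1 − X; n_B = 2X.
n_T = Σnᵢ = 1 + X.
K_p = p_B^2 / (p_E) with p_i = (n_i/n_T)·P.
At X = 0.804: the mole-fraction product g(X) = Π y_i^ν_i = 7.313. Since K_p = g(X)·P^{1}, P = (K_p/g)^(1/1) = (53.1/7.313)^(1/1) = 7.26 atm.

P = 7.26 atm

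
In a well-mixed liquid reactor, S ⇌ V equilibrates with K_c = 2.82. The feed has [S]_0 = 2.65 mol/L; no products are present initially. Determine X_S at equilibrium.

X = 0.738

Let X = conversion of S; extent ξ = 2.65·X mol/L.
Concentrations: [S] = 2.65 − 2.65X; [V] = 2.65X.
K_c = [V] / ([S]).
Solving K_c = 2.82 for X ∈ (0,1): X = 0.738.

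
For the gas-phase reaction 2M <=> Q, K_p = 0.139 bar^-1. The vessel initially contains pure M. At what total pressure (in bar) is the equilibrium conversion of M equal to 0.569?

P = 7.88 bar

Basis: 1 mol M initially; let X = conversion of M. Extent ξ = 0.5X.
Moles: n_M = 1 − X; n_Q = 0.5X.
Total moles n_T = 1 − 0.5X.
K_p = p_Q / (p_M^2) with p_i = (n_i/n_T)·P.
At X = 0.569: the mole-fraction product g(X) = Π y_i^ν_i = 1.096. Since K_p = g(X)·P^{-1}, P = (g/K_p)^(1/1) = (1.096/0.139)^(1/1) = 7.88 bar.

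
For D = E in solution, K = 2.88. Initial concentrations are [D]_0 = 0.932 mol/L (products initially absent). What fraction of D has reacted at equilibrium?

X = 0.742

Let X = conversion of D; extent ξ = 0.932·X mol/L.
Concentrations: [D] = 0.932 − 0.932X; [E] = 0.932X.
K = [E] / ([D]).
Solving K = 2.88 for X ∈ (0,1): X = 0.742.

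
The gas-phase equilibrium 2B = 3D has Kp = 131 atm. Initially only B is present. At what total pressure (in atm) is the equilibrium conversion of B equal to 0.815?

Take 1 mol B as basis and let X be its fractional conversion, so ξ = 0.5X.
Moles: n_B = 1 − X; n_D = 1.5X.
Summing: n_T = 1 + 0.5X.
Kp = p_D^3 / (p_B^2) with p_i = (n_i/n_T)·P.
At X = 0.815: the mole-fraction product g(X) = Π y_i^ν_i = 37.93. Since Kp = g(X)·P^{1}, P = (Kp/g)^(1/1) = (131/37.93)^(1/1) = 3.45 atm.

P = 3.45 atm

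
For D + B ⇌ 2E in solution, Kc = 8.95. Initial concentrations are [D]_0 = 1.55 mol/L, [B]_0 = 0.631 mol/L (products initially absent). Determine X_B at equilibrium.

X = 0.818

Let X = conversion of B; extent ξ = 0.631·X mol/L.
Concentrations: [D] = 1.55 − 0.631X; [B] = 0.631 − 0.631X; [E] = 1.26X.
Kc = [E]^2 / ([D] [B]).
This equals 8.95 at X = 0.818 (the root in 0 < X < 1).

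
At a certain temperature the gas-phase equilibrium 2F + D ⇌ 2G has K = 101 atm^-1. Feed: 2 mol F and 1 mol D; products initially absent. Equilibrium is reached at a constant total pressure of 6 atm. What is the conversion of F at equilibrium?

Basis: 2 mol F initially; let X = conversion of F. Extent ξ = X.
Moles: n_F = 2 − 2X; n_D = 1 − X; n_G = 2X.
Total moles n_T = 3 − X.
y_i = n_i/n_T, p_i = y_i·P. K = p_G^2 / (p_F^2 p_D).
This yields a degree-3 equation in X; solving on (0,1), X = 0.862.

X = 0.862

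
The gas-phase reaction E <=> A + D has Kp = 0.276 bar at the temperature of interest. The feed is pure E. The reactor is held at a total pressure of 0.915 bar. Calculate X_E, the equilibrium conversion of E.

Take 1 mol E as basis and let X be its fractional conversion, so ξ = X.
Mole table: n_E = 1 − X; n_A = X; n_D = X.
n_T = Σnᵢ = 1 + X.
With p_i = (n_i/n_T)P, Kp = p_A p_D / (p_E).
Equating to 0.276 bar and solving on 0 < X < 1: X = 0.481.

X = 0.481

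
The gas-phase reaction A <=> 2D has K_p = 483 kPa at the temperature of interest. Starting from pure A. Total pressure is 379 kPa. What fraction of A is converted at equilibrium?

X = 0.492

Basis: 1 mol A initially; let X = conversion of A. Extent ξ = X.
At extent ξ: n_A = 1 − X; n_D = 2X.
Total moles n_T = 1 + X.
Mole fractions y_i = n_i/n_T; K_p = p_D^2 / (p_A) with p_i = y_i·P.
This yields a degree-2 equation in X; solving on (0,1), X = 0.492.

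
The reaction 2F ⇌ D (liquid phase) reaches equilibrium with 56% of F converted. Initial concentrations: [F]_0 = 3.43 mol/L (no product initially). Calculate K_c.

K_c = 0.422 L/mol

Let X = conversion of F.
Concentrations: [F] = 3.43 − 3.43X; [D] = 1.72X.
At X = 0.56: [F] = 1.51, [D] = 0.96.
K_c = [D] / ([F]^2) = 0.422 L/mol.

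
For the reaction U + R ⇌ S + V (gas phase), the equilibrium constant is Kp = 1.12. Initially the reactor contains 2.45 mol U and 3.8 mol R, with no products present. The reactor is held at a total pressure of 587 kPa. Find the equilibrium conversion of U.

X = 0.624

Take 2.45 mol U as basis and let X be its fractional conversion, so ξ = 2.45X.
Species balance: n_U = 2.45 − 2.45X; n_R = 3.8 − 2.45X; n_S = 2.45X; n_V = 2.45X.
n_T stays at 6.25 (no change in mole number).
With p_i = (n_i/n_T)P, Kp = p_S p_V / (p_U p_R).
Equating to 1.12 and solving on 0 < X < 1: X = 0.624.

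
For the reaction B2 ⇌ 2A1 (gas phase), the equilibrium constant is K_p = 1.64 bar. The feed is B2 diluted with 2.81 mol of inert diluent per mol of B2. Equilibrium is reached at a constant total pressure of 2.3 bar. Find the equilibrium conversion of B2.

Take 1 mol B2 as basis and let X be its fractional conversion, so ξ = X.
Species balance: n_B2 = 1 − X; n_A1 = 2X; n_I = 2.81 (inert).
Total moles n_T = 3.81 + X.
With p_i = (n_i/n_T)P, K_p = p_A1^2 / (p_B2).
Setting this equal to 1.64 bar and taking the physical root (0 < X < 1) gives X = 0.576.

X = 0.576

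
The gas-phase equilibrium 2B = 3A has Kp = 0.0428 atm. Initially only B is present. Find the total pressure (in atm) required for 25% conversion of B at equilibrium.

P = 0.514 atm

Take 1 mol B as basis and let X be its fractional conversion, so ξ = 0.5X.
Species balance: n_B = 1 − X; n_A = 1.5X.
n_T = Σnᵢ = 1 + 0.5X.
Kp = p_A^3 / (p_B^2) with p_i = (n_i/n_T)·P.
At X = 0.25: the mole-fraction product g(X) = Π y_i^ν_i = 0.08333. Since Kp = g(X)·P^{1}, P = (Kp/g)^(1/1) = (0.0428/0.08333)^(1/1) = 0.514 atm.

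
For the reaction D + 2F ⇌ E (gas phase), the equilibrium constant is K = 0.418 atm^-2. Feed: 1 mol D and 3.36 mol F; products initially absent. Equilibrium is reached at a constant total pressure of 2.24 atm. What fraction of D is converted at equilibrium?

X = 0.508

Let X = conversion of D (basis 1 mol D); extent of reaction ξ = X.
At extent ξ: n_D = 1 − X; n_F = 3.36 − 2X; n_E = X.
Summing: n_T = 4.36 − 2X.
Mole fractions y_i = n_i/n_T; K = p_E / (p_D p_F^2) with p_i = y_i·P.
Substituting and setting equal to 0.418 atm^-2 gives a polynomial in X; the root in (0,1) is X = 0.508.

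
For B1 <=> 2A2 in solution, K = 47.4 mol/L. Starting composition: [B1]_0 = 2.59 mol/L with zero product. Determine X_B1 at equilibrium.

Let X = conversion of B1; extent ξ = 2.59·X mol/L.
Concentrations: [B1] = 2.59 − 2.59X; [A2] = 5.18X.
K = [A2]^2 / ([B1]).
Solving K = 47.4 for X ∈ (0,1): X = 0.844.

X = 0.844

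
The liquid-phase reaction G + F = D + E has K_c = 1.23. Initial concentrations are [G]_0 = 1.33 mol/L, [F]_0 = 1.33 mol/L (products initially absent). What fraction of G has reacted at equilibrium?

Let X = conversion of G; extent ξ = 1.33·X mol/L.
Concentrations: [G] = 1.33 − 1.33X; [F] = 1.33 − 1.33X; [D] = 1.33X; [E] = 1.33X.
K_c = [D] [E] / ([G] [F]).
Equating to 1.23: the physical root is X = 0.526.

X = 0.526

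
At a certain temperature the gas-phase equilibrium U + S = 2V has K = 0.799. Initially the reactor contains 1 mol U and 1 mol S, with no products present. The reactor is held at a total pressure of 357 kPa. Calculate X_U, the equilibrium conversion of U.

Take 1 mol U as basis and let X be its fractional conversion, so ξ = X.
Species balance: n_U = 1 − X; n_S = 1 − X; n_V = 2X.
Since Δν = 0, n_T = 2 throughout.
With p_i = (n_i/n_T)P, K = p_V^2 / (p_U p_S).
This yields a degree-2 equation in X; solving on (0,1), X = 0.309.

X = 0.309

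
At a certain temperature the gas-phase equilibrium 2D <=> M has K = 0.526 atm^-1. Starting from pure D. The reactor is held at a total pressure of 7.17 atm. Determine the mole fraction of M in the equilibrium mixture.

y_M = 0.601

Let X = conversion of D (basis 1 mol D); extent of reaction ξ = 0.5X.
At extent ξ: n_D = 1 − X; n_M = 0.5X.
Summing: n_T = 1 − 0.5X.
With p_i = (n_i/n_T)P, K = p_M / (p_D^2).
This yields a degree-2 equation in X; solving on (0,1), X = 0.751.
Then n_M = 0.375, n_T = 0.625, so y_M = 0.601.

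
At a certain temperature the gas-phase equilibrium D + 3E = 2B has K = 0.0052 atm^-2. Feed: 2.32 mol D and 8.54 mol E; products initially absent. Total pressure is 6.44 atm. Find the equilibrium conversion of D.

Take 2.32 mol D as basis and let X be its fractional conversion, so ξ = 2.32X.
At extent ξ: n_D = 2.32 − 2.32X; n_E = 8.54 − 6.96X; n_B = 4.64X.
Summing: n_T = 10.9 − 4.64X.
y_i = n_i/n_T, p_i = y_i·P. K = p_B^2 / (p_D p_E^3).
Setting this equal to 0.0052 atm^-2 and taking the physical root (0 < X < 1) gives X = 0.244.

X = 0.244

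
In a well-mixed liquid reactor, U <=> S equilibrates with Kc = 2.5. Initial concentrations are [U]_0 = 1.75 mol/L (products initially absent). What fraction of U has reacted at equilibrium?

X = 0.714

Let X = conversion of U; extent ξ = 1.75·X mol/L.
Concentrations: [U] = 1.75 − 1.75X; [S] = 1.75X.
Kc = [S] / ([U]).
Equating to 2.5: the physical root is X = 0.714.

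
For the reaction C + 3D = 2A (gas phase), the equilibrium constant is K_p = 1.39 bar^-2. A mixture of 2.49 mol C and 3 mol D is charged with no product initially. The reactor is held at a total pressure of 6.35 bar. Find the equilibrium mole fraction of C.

y_C = 0.436

Basis: 3 mol D initially; let X = conversion of D. Extent ξ = X.
At extent ξ: n_C = 2.49 − X; n_D = 3 − 3X; n_A = 2X.
Summing: n_T = 5.49 − 2X.
y_i = n_i/n_T, p_i = y_i·P. K_p = p_A^2 / (p_C p_D^3).
This yields a degree-4 equation in X; solving on (0,1), X = 0.760.
Then n_C = 1.73, n_T = 3.97, so y_C = 0.436.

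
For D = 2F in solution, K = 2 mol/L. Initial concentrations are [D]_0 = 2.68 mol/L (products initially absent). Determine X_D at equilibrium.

X = 0.349

Let X = conversion of D; extent ξ = 2.68·X mol/L.
Concentrations: [D] = 2.68 − 2.68X; [F] = 5.36X.
K = [F]^2 / ([D]).
This equals 2 at X = 0.349 (the root in 0 < X < 1).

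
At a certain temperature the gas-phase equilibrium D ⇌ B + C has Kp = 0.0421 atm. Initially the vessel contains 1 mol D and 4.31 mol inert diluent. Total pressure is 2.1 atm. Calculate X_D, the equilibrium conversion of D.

Basis: 1 mol D initially; let X = conversion of D. Extent ξ = X.
Mole table: n_D = 1 − X; n_B = X; n_C = X; n_I = 4.31 (inert).
Total moles n_T = 5.31 + X.
y_i = n_i/n_T, p_i = y_i·P. Kp = p_B p_C / (p_D).
Setting this equal to 0.0421 atm and taking the physical root (0 < X < 1) gives X = 0.283.

X = 0.283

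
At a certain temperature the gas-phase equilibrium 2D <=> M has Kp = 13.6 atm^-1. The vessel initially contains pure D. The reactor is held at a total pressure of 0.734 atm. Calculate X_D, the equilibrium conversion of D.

Basis: 1 mol D initially; let X = conversion of D. Extent ξ = 0.5X.
At extent ξ: n_D = 1 − X; n_M = 0.5X.
Summing: n_T = 1 − 0.5X.
Mole fractions y_i = n_i/n_T; Kp = p_M / (p_D^2) with p_i = y_i·P.
Setting this equal to 13.6 atm^-1 and taking the physical root (0 < X < 1) gives X = 0.844.

X = 0.844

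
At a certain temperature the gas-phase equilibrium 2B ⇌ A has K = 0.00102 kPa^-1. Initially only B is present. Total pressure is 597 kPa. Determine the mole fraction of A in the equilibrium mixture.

y_A = 0.299

Take 1 mol B as basis and let X be its fractional conversion, so ξ = 0.5X.
Moles: n_B = 1 − X; n_A = 0.5X.
Total moles n_T = 1 − 0.5X.
Mole fractions y_i = n_i/n_T; K = p_A / (p_B^2) with p_i = y_i·P.
Equating to 0.00102 kPa^-1 and solving on 0 < X < 1: X = 0.461.
Then n_A = 0.23, n_T = 0.77, so y_A = 0.299.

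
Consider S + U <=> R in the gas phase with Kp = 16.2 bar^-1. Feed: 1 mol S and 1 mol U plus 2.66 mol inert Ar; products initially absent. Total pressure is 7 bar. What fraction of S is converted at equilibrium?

X = 0.832

Let X = conversion of S (basis 1 mol S); extent of reaction ξ = X.
At extent ξ: n_S = 1 − X; n_U = 1 − X; n_R = X; n_I = 2.66 (inert).
Total moles n_T = 4.66 − X.
y_i = n_i/n_T, p_i = y_i·P. Kp = p_R / (p_S p_U).
Substituting and setting equal to 16.2 bar^-1 gives a polynomial in X; the root in (0,1) is X = 0.832.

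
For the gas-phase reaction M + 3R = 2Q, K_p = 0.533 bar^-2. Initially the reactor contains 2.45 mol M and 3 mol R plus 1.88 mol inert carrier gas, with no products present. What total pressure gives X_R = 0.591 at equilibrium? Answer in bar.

Take 3 mol R as basis and let X be its fractional conversion, so ξ = X.
Species balance: n_M = 2.45 − X; n_R = 3 − 3X; n_Q = 2X; n_I = 1.88 (inert).
Summing: n_T = 7.33 − 2X.
K_p = p_Q^2 / (p_M p_R^3) with p_i = (n_i/n_T)·P.
At X = 0.591: the mole-fraction product g(X) = Π y_i^ν_i = 15.38. Since K_p = g(X)·P^{-2}, P = (g/K_p)^(1/2) = (15.38/0.533)^(1/2) = 5.37 bar.

P = 5.37 bar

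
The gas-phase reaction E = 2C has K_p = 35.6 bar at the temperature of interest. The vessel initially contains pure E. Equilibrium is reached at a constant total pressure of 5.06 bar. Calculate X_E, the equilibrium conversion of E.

Take 1 mol E as basis and let X be its fractional conversion, so ξ = X.
At extent ξ: n_E = 1 − X; n_C = 2X.
Summing: n_T = 1 + X.
With p_i = (n_i/n_T)P, K_p = p_C^2 / (p_E).
Substituting and setting equal to 35.6 bar gives a polynomial in X; the root in (0,1) is X = 0.798.

X = 0.798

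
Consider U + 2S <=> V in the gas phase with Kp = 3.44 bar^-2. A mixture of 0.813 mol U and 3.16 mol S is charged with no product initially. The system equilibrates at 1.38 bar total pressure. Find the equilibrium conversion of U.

Basis: 0.813 mol U initially; let X = conversion of U. Extent ξ = 0.813X.
Moles: n_U = 0.813 − 0.813X; n_S = 3.16 − 1.63X; n_V = 0.813X.
Summing: n_T = 3.97 − 1.63X.
y_i = n_i/n_T, p_i = y_i·P. Kp = p_V / (p_U p_S^2).
This yields a degree-3 equation in X; solving on (0,1), X = 0.764.

X = 0.764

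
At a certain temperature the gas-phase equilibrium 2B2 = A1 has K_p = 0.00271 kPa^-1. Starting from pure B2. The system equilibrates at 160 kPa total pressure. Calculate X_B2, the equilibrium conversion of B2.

Take 1 mol B2 as basis and let X be its fractional conversion, so ξ = 0.5X.
At extent ξ: n_B2 = 1 − X; n_A1 = 0.5X.
Summing: n_T = 1 − 0.5X.
With p_i = (n_i/n_T)P, K_p = p_A1 / (p_B2^2).
Setting this equal to 0.00271 kPa^-1 and taking the physical root (0 < X < 1) gives X = 0.395.

X = 0.395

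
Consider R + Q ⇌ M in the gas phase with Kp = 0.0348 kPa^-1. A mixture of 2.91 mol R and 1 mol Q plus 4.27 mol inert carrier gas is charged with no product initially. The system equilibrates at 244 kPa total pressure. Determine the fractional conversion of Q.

Basis: 1 mol Q initially; let X = conversion of Q. Extent ξ = X.
Mole table: n_R = 2.91 − X; n_Q = 1 − X; n_M = X; n_I = 4.27 (inert).
Total moles n_T = 8.18 − X.
With p_i = (n_i/n_T)P, Kp = p_M / (p_R p_Q).
This yields a degree-2 equation in X; solving on (0,1), X = 0.714.

X = 0.714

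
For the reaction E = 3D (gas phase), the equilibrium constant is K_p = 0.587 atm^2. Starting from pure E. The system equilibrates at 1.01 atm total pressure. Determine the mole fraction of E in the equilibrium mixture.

y_E = 0.392

Take 1 mol E as basis and let X be its fractional conversion, so ξ = X.
Mole table: n_E = 1 − X; n_D = 3X.
Total moles n_T = 1 + 2X.
Mole fractions y_i = n_i/n_T; K_p = p_D^3 / (p_E) with p_i = y_i·P.
Equating to 0.587 atm^2 and solving on 0 < X < 1: X = 0.341.
Then n_E = 0.659, n_T = 1.68, so y_E = 0.392.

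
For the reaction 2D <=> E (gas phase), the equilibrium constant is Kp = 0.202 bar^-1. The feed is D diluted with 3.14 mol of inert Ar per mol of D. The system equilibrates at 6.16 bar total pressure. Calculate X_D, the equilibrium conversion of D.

X = 0.303

Take 1 mol D as basis and let X be its fractional conversion, so ξ = 0.5X.
At extent ξ: n_D = 1 − X; n_E = 0.5X; n_I = 3.14 (inert).
Summing: n_T = 4.14 − 0.5X.
y_i = n_i/n_T, p_i = y_i·P. Kp = p_E / (p_D^2).
Setting this equal to 0.202 bar^-1 and taking the physical root (0 < X < 1) gives X = 0.303.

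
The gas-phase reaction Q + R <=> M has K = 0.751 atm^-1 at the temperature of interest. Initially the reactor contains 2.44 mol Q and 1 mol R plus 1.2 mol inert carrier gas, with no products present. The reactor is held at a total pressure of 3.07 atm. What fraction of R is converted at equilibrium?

X = 0.518

Let X = conversion of R (basis 1 mol R); extent of reaction ξ = X.
Mole table: n_Q = 2.44 − X; n_R = 1 − X; n_M = X; n_I = 1.2 (inert).
Summing: n_T = 4.64 − X.
y_i = n_i/n_T, p_i = y_i·P. K = p_M / (p_Q p_R).
This yields a degree-2 equation in X; solving on (0,1), X = 0.518.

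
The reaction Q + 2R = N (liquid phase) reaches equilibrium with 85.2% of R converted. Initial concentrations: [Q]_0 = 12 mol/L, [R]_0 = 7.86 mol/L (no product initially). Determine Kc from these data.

Kc = 0.286 (mol/L)^-2

Let X = conversion of R.
Concentrations: [Q] = 12 − 3.93X; [R] = 7.86 − 7.86X; [N] = 3.93X.
At X = 0.852: [Q] = 8.65, [R] = 1.16, [N] = 3.35.
Kc = [N] / ([Q] [R]^2) = 0.286 (mol/L)^-2.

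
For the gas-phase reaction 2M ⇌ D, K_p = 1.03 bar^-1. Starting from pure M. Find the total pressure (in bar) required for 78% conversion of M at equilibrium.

Take 1 mol M as basis and let X be its fractional conversion, so ξ = 0.5X.
Species balance: n_M = 1 − X; n_D = 0.5X.
n_T = Σnᵢ = 1 − 0.5X.
K_p = p_D / (p_M^2) with p_i = (n_i/n_T)·P.
At X = 0.78: the mole-fraction product g(X) = Π y_i^ν_i = 4.915. Since K_p = g(X)·P^{-1}, P = (g/K_p)^(1/1) = (4.915/1.03)^(1/1) = 4.77 bar.

P = 4.77 bar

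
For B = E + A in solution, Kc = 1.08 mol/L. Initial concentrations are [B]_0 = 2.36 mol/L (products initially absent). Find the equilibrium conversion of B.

X = 0.485

Let X = conversion of B; extent ξ = 2.36·X mol/L.
Concentrations: [B] = 2.36 − 2.36X; [E] = 2.36X; [A] = 2.36X.
Kc = [E] [A] / ([B]).
This equals 1.08 at X = 0.485 (the root in 0 < X < 1).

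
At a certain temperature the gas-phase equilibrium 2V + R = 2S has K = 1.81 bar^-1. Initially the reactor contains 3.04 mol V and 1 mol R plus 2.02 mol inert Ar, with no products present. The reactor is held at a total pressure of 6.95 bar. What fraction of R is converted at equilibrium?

Take 1 mol R as basis and let X be its fractional conversion, so ξ = X.
Moles: n_V = 3.04 − 2X; n_R = 1 − X; n_S = 2X; n_I = 2.02 (inert).
n_T = Σnᵢ = 6.06 − X.
Mole fractions y_i = n_i/n_T; K = p_S^2 / (p_V^2 p_R) with p_i = y_i·P.
Setting this equal to 1.81 bar^-1 and taking the physical root (0 < X < 1) gives X = 0.696.

X = 0.696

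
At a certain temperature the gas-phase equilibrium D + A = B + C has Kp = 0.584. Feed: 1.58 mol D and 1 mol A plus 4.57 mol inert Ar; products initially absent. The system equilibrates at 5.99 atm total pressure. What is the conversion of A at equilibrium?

Take 1 mol A as basis and let X be its fractional conversion, so ξ = X.
Moles: n_D = 1.58 − X; n_A = 1 − X; n_B = X; n_C = X; n_I = 4.57 (inert).
Total moles n_T = 7.15 (Δν = 0, constant).
y_i = n_i/n_T, p_i = y_i·P. Kp = p_B p_C / (p_D p_A).
Setting this equal to 0.584 and taking the physical root (0 < X < 1) gives X = 0.534.

X = 0.534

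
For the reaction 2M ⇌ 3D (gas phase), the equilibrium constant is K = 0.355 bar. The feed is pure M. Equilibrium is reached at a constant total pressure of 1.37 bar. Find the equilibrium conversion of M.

X = 0.340

Let X = conversion of M (basis 1 mol M); extent of reaction ξ = 0.5X.
Mole table: n_M = 1 − X; n_D = 1.5X.
Summing: n_T = 1 + 0.5X.
y_i = n_i/n_T, p_i = y_i·P. K = p_D^3 / (p_M^2).
Setting this equal to 0.355 bar and taking the physical root (0 < X < 1) gives X = 0.340.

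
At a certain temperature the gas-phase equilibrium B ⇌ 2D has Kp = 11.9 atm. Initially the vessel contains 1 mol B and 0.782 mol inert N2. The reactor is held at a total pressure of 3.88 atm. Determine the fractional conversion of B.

Take 1 mol B as basis and let X be its fractional conversion, so ξ = X.
Species balance: n_B = 1 − X; n_D = 2X; n_I = 0.782 (inert).
Total moles n_T = 1.78 + X.
y_i = n_i/n_T, p_i = y_i·P. Kp = p_D^2 / (p_B).
This yields a degree-2 equation in X; solving on (0,1), X = 0.726.

X = 0.726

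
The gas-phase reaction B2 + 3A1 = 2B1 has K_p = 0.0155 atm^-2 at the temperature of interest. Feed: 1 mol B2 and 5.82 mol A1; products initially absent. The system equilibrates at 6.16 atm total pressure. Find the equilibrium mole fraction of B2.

y_B2 = 0.093

Basis: 1 mol B2 initially; let X = conversion of B2. Extent ξ = X.
Mole table: n_B2 = 1 − X; n_A1 = 5.82 − 3X; n_B1 = 2X.
n_T = Σnᵢ = 6.82 − 2X.
Mole fractions y_i = n_i/n_T; K_p = p_B1^2 / (p_B2 p_A1^3) with p_i = y_i·P.
Substituting and setting equal to 0.0155 atm^-2 gives a polynomial in X; the root in (0,1) is X = 0.452.
Then n_B2 = 0.548, n_T = 5.92, so y_B2 = 0.093.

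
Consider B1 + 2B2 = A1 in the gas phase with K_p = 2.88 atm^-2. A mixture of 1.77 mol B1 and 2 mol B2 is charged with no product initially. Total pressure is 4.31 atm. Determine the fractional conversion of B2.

X = 0.864

Take 2 mol B2 as basis and let X be its fractional conversion, so ξ = X.
Mole table: n_B1 = 1.77 − X; n_B2 = 2 − 2X; n_A1 = X.
Total moles n_T = 3.77 − 2X.
y_i = n_i/n_T, p_i = y_i·P. K_p = p_A1 / (p_B1 p_B2^2).
Setting this equal to 2.88 atm^-2 and taking the physical root (0 < X < 1) gives X = 0.864.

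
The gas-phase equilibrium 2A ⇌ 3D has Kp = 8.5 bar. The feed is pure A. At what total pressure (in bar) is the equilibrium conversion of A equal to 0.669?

Basis: 1 mol A initially; let X = conversion of A. Extent ξ = 0.5X.
Mole table: n_A = 1 − X; n_D = 1.5X.
Summing: n_T = 1 + 0.5X.
Kp = p_D^3 / (p_A^2) with p_i = (n_i/n_T)·P.
At X = 0.669: the mole-fraction product g(X) = Π y_i^ν_i = 6.912. Since Kp = g(X)·P^{1}, P = (Kp/g)^(1/1) = (8.5/6.912)^(1/1) = 1.23 bar.

P = 1.23 bar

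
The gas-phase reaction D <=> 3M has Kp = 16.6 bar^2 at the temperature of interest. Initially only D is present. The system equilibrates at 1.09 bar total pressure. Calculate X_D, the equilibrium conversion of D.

Basis: 1 mol D initially; let X = conversion of D. Extent ξ = X.
Mole table: n_D = 1 − X; n_M = 3X.
n_T = Σnᵢ = 1 + 2X.
y_i = n_i/n_T, p_i = y_i·P. Kp = p_M^3 / (p_D).
Equating to 16.6 bar^2 and solving on 0 < X < 1: X = 0.840.

X = 0.840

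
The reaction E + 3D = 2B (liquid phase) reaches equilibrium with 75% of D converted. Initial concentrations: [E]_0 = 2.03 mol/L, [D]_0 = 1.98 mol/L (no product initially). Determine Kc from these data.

Kc = 5.26 (mol/L)^-2

Let X = conversion of D.
Concentrations: [E] = 2.03 − 0.66X; [D] = 1.98 − 1.98X; [B] = 1.32X.
At X = 0.75: [E] = 1.53, [D] = 0.495, [B] = 0.99.
Kc = [B]^2 / ([E] [D]^3) = 5.26 (mol/L)^-2.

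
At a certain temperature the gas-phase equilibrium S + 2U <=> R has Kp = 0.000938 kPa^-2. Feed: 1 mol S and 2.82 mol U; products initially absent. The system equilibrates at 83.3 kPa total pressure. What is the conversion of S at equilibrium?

X = 0.693

Let X = conversion of S (basis 1 mol S); extent of reaction ξ = X.
Moles: n_S = 1 − X; n_U = 2.82 − 2X; n_R = X.
Summing: n_T = 3.82 − 2X.
Mole fractions y_i = n_i/n_T; Kp = p_R / (p_S p_U^2) with p_i = y_i·P.
This yields a degree-3 equation in X; solving on (0,1), X = 0.693.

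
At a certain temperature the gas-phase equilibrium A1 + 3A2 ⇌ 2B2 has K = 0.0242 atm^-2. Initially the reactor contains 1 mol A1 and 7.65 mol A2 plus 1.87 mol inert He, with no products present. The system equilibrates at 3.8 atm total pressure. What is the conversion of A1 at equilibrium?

Basis: 1 mol A1 initially; let X = conversion of A1. Extent ξ = X.
Mole table: n_A1 = 1 − X; n_A2 = 7.65 − 3X; n_B2 = 2X; n_I = 1.87 (inert).
Total moles n_T = 10.5 − 2X.
With p_i = (n_i/n_T)P, K = p_B2^2 / (p_A1 p_A2^3).
Equating to 0.0242 atm^-2 and solving on 0 < X < 1: X = 0.391.

X = 0.391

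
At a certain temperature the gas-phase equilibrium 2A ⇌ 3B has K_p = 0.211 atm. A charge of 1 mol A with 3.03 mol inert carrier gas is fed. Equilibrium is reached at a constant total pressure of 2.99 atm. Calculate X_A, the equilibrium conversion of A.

Let X = conversion of A (basis 1 mol A); extent of reaction ξ = 0.5X.
Species balance: n_A = 1 − X; n_B = 1.5X; n_I = 3.03 (inert).
Total moles n_T = 4.03 + 0.5X.
With p_i = (n_i/n_T)P, K_p = p_B^3 / (p_A^2).
This yields a degree-3 equation in X; solving on (0,1), X = 0.338.

X = 0.338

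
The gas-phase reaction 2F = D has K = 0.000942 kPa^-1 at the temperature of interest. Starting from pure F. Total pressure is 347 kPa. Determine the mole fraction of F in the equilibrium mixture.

Basis: 1 mol F initially; let X = conversion of F. Extent ξ = 0.5X.
At extent ξ: n_F = 1 − X; n_D = 0.5X.
Summing: n_T = 1 − 0.5X.
With p_i = (n_i/n_T)P, K = p_D / (p_F^2).
This yields a degree-2 equation in X; solving on (0,1), X = 0.342.
Then n_F = 0.658, n_T = 0.829, so y_F = 0.794.

y_F = 0.794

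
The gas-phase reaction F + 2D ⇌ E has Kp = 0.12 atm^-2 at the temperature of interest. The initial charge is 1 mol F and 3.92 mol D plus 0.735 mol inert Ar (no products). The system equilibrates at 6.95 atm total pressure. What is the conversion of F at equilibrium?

Let X = conversion of F (basis 1 mol F); extent of reaction ξ = X.
Moles: n_F = 1 − X; n_D = 3.92 − 2X; n_E = X; n_I = 0.735 (inert).
n_T = Σnᵢ = 5.66 − 2X.
y_i = n_i/n_T, p_i = y_i·P. Kp = p_E / (p_F p_D^2).
Substituting and setting equal to 0.12 atm^-2 gives a polynomial in X; the root in (0,1) is X = 0.674.

X = 0.674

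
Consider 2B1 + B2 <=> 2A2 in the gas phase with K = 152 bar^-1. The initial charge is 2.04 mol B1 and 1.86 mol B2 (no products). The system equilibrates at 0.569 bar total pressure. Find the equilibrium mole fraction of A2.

y_A2 = 0.565

Basis: 2.04 mol B1 initially; let X = conversion of B1. Extent ξ = 1.02X.
Moles: n_B1 = 2.04 − 2.04X; n_B2 = 1.86 − 1.02X; n_A2 = 2.04X.
n_T = Σnᵢ = 3.9 − 1.02X.
With p_i = (n_i/n_T)P, K = p_A2^2 / (p_B1^2 p_B2).
Equating to 152 bar^-1 and solving on 0 < X < 1: X = 0.842.
Then n_A2 = 1.72, n_T = 3.04, so y_A2 = 0.565.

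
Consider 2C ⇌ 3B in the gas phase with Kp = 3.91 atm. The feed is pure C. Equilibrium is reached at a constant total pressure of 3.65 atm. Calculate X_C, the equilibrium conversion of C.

X = 0.476

Take 1 mol C as basis and let X be its fractional conversion, so ξ = 0.5X.
At extent ξ: n_C = 1 − X; n_B = 1.5X.
Summing: n_T = 1 + 0.5X.
Mole fractions y_i = n_i/n_T; Kp = p_B^3 / (p_C^2) with p_i = y_i·P.
Setting this equal to 3.91 atm and taking the physical root (0 < X < 1) gives X = 0.476.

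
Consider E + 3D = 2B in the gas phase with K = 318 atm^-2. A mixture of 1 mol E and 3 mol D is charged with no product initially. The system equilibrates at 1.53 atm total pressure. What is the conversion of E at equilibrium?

Take 1 mol E as basis and let X be its fractional conversion, so ξ = X.
At extent ξ: n_E = 1 − X; n_D = 3 − 3X; n_B = 2X.
n_T = Σnᵢ = 4 − 2X.
Mole fractions y_i = n_i/n_T; K = p_B^2 / (p_E p_D^3) with p_i = y_i·P.
Equating to 318 atm^-2 and solving on 0 < X < 1: X = 0.834.

X = 0.834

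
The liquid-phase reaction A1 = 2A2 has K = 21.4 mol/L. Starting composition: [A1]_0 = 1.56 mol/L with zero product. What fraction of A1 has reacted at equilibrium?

X = 0.809

Let X = conversion of A1; extent ξ = 1.56·X mol/L.
Concentrations: [A1] = 1.56 − 1.56X; [A2] = 3.12X.
K = [A2]^2 / ([A1]).
Setting equal to 21.4 and solving for X on (0,1) gives X = 0.809.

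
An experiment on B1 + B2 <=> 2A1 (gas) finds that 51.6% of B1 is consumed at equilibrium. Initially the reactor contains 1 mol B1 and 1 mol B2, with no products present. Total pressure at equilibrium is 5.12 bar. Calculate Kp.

Kp = 4.55

Basis: 1 mol B1 initially; let X = conversion of B1. Extent ξ = X.
Species balance: n_B1 = 1 − X; n_B2 = 1 − X; n_A1 = 2X.
n_T stays at 2 (no change in mole number).
At X = 0.516: n_B1 = 0.484, n_B2 = 0.484, n_A1 = 1.03, n_T = 2.
p_i = (n_i/n_T)·P. Kp = p_A1^2 / (p_B1 p_B2) = 4.55.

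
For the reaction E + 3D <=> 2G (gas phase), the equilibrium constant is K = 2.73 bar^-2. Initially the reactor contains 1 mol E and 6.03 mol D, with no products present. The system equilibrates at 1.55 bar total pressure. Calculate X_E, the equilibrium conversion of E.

X = 0.780

Take 1 mol E as basis and let X be its fractional conversion, so ξ = X.
At extent ξ: n_E = 1 − X; n_D = 6.03 − 3X; n_G = 2X.
Total moles n_T = 7.03 − 2X.
y_i = n_i/n_T, p_i = y_i·P. K = p_G^2 / (p_E p_D^3).
Setting this equal to 2.73 bar^-2 and taking the physical root (0 < X < 1) gives X = 0.780.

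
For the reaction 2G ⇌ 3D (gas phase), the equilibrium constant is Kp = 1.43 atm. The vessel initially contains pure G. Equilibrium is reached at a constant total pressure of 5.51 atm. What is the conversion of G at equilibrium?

Let X = conversion of G (basis 1 mol G); extent of reaction ξ = 0.5X.
At extent ξ: n_G = 1 − X; n_D = 1.5X.
n_T = Σnᵢ = 1 + 0.5X.
y_i = n_i/n_T, p_i = y_i·P. Kp = p_D^3 / (p_G^2).
This yields a degree-3 equation in X; solving on (0,1), X = 0.340.

X = 0.340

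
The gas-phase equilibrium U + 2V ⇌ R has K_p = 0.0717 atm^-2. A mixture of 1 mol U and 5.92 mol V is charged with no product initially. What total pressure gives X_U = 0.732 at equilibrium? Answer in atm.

P = 7.56 atm

Let X = conversion of U (basis 1 mol U); extent of reaction ξ = X.
Species balance: n_U = 1 − X; n_V = 5.92 − 2X; n_R = X.
Summing: n_T = 6.92 − 2X.
K_p = p_R / (p_U p_V^2) with p_i = (n_i/n_T)·P.
At X = 0.732: the mole-fraction product g(X) = Π y_i^ν_i = 4.095. Since K_p = g(X)·P^{-2}, P = (g/K_p)^(1/2) = (4.095/0.0717)^(1/2) = 7.56 atm.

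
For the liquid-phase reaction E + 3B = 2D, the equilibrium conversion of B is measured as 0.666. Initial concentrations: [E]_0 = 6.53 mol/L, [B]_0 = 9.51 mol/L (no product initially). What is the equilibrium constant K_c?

K_c = 0.126 (mol/L)^-2

Let X = conversion of B.
Concentrations: [E] = 6.53 − 3.17X; [B] = 9.51 − 9.51X; [D] = 6.34X.
At X = 0.666: [E] = 4.42, [B] = 3.18, [D] = 4.22.
K_c = [D]^2 / ([E] [B]^3) = 0.126 (mol/L)^-2.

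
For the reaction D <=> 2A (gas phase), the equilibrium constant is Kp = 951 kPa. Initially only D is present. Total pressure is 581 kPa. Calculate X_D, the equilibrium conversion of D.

Basis: 1 mol D initially; let X = conversion of D. Extent ξ = X.
Species balance: n_D = 1 − X; n_A = 2X.
n_T = Σnᵢ = 1 + X.
With p_i = (n_i/n_T)P, Kp = p_A^2 / (p_D).
This yields a degree-2 equation in X; solving on (0,1), X = 0.539.

X = 0.539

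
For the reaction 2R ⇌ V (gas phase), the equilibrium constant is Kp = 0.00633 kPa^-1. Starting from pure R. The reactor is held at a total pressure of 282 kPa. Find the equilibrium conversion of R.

Basis: 1 mol R initially; let X = conversion of R. Extent ξ = 0.5X.
Mole table: n_R = 1 − X; n_V = 0.5X.
Total moles n_T = 1 − 0.5X.
y_i = n_i/n_T, p_i = y_i·P. Kp = p_V / (p_R^2).
Equating to 0.00633 kPa^-1 and solving on 0 < X < 1: X = 0.650.

X = 0.650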